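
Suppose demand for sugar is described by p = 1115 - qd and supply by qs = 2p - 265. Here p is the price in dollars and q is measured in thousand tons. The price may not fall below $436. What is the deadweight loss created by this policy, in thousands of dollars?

0

Rearranging demand gives qd = 1115 - p. In a free market, 1115 - p = 2p - 265 gives the equilibrium p* = 460, q* = 655.
The floor of 436 is below the equilibrium price 460, so it is not binding; the market clears at p* = 460, q* = 655.
Since the control does not bind, no trades are prevented and deadweight loss is zero.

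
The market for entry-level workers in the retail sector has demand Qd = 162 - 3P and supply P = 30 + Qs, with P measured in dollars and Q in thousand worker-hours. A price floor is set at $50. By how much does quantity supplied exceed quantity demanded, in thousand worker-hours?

8

Rearranging supply gives Qs = P - 30. In a free market, 162 - 3P = P - 30 gives the equilibrium P* = 48, Q* = 18.
Because the floor (50) lies above the market-clearing price, it is binding.
At P = 50: Qd = 162 - 3·50 = 12 and Qs = 50 - 30 = 20.
Surplus = Qs - Qd = 20 - 12 = 8.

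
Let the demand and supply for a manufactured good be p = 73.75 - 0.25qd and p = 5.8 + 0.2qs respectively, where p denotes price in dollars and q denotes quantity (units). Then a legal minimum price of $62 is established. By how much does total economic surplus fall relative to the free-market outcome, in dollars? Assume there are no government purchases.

Rearranging demand gives qd = 295 - 4p; rearranging supply gives qs = 5p - 29. In a free market, 295 - 4p = 5p - 29 gives the equilibrium p* = 36, q* = 151.
Because the floor (62) lies above the market-clearing price, it is binding.
At p = 62: qd = 295 - 4·62 = 47 and qs = 5·62 - 29 = 281.
Quantity traded falls to 47. At q = 47 the demand price is (295 - 47)/4 = 62 and the supply price is (29 + 47)/5 = 15.2.
Deadweight loss = ½ · (62 - 15.2) · (151 - 47) = ½ · 46.8 · 104 = 2433.6.

2433.6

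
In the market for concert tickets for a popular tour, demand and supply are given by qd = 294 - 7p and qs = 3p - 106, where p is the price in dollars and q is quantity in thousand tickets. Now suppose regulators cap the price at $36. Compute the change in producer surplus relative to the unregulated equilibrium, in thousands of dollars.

-32

In a free market, 294 - 7p = 3p - 106 gives the equilibrium p* = 40, q* = 14.
The ceiling of 36 is below the equilibrium price 40, so it binds.
At p = 36: qd = 294 - 7·36 = 42 and qs = 3·36 - 106 = 2.
Producer surplus without the control is ½ · (40 - 106/3) · 14 = 98/3.
With the ceiling, producers sell 2 units at 36, so PS = ½ · (36 - 106/3) · 2 = 2/3.
Change in producer surplus = 2/3 - 98/3 = -32.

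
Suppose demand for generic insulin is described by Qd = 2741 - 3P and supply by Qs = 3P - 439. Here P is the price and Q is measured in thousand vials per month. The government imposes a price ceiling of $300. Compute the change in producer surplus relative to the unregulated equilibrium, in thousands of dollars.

-185380

Equilibrium: 2741 - 3P = 3P - 439, so 3180 = 6P and P* = 530, Q* = 1151.
Because the ceiling (300) lies below the market-clearing price, it is binding.
At P = 300: Qd = 2741 - 3·300 = 1841 and Qs = 3·300 - 439 = 461.
Producer surplus without the control is ½ · (530 - 439/3) · 1151 = 1324801/6.
With the ceiling, producers sell 461 units at 300, so PS = ½ · (300 - 439/3) · 461 = 212521/6.
Change in producer surplus = 212521/6 - 1324801/6 = -185380.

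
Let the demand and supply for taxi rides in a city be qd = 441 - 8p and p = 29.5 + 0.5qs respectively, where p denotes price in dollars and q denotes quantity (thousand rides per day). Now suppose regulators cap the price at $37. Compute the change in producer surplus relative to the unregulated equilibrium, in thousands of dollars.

Rearranging supply gives qs = 2p - 59. Equilibrium: 441 - 8p = 2p - 59, so 500 = 10p and p* = 50, q* = 41.
Since 37 < 50, the ceiling is binding.
At p = 37: qd = 441 - 8·37 = 145 and qs = 2·37 - 59 = 15.
Producer surplus without the control is ½ · (50 - 29.5) · 41 = 420.25.
With the ceiling, producers sell 15 units at 37, so PS = ½ · (37 - 29.5) · 15 = 56.25.
Change in producer surplus = 56.25 - 420.25 = -364.

-364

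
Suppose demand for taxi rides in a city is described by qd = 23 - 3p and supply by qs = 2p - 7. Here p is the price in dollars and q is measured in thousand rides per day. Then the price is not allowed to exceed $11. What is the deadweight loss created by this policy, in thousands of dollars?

Setting quantity demanded equal to quantity supplied, 23 - 3p = 2p - 7, gives p* = 6 and q* = 5.
The ceiling of 11 is above the equilibrium price 6, so it is not binding; the market clears at p* = 6, q* = 5.
Since the control does not bind, no trades are prevented and deadweight loss is zero.

0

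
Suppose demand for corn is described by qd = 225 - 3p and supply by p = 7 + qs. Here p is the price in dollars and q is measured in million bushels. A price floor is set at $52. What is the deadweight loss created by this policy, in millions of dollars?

0

Rearranging supply gives qs = p - 7. Equilibrium: 225 - 3p = p - 7, so 232 = 4p and p* = 58, q* = 51.
The floor of 52 is below the equilibrium price 58, so it is not binding; the market clears at p* = 58, q* = 51.
Since the control does not bind, no trades are prevented and deadweight loss is zero.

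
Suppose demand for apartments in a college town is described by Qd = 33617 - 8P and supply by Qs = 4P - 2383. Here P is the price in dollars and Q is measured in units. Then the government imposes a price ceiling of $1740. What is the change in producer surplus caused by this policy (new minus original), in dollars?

-8942220

In a free market, 33617 - 8P = 4P - 2383 gives the equilibrium P* = 3000, Q* = 9617.
Since 1740 < 3000, the ceiling is binding.
At P = 1740: Qd = 33617 - 8·1740 = 19697 and Qs = 4·1740 - 2383 = 4577.
Producer surplus without the control is ½ · (3000 - 595.75) · 9617 = 11560836.125.
With the ceiling, producers sell 4577 units at 1740, so PS = ½ · (1740 - 595.75) · 4577 = 2618616.125.
Change in producer surplus = 2618616.125 - 11560836.125 = -8942220.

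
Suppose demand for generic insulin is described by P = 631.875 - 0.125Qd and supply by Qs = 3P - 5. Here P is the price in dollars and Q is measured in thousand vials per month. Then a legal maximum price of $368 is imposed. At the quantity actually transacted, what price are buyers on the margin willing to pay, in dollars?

494.5

Rearranging demand gives Qd = 5055 - 8P. Setting quantity demanded equal to quantity supplied, 5055 - 8P = 3P - 5, gives P* = 460 and Q* = 1375.
Since 368 < 460, the ceiling is binding.
At P = 368: Qd = 5055 - 8·368 = 2111 and Qs = 3·368 - 5 = 1099.
Only 1099 units reach the market. On the demand curve, the marginal buyer's willingness to pay at Q = 1099 is (5055 - 1099)/8 = 494.5.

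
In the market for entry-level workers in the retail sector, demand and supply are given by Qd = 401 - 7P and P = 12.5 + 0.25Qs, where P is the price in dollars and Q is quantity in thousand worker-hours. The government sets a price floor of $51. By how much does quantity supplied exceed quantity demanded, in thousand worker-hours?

110

Rearranging supply gives Qs = 4P - 50. In a free market, 401 - 7P = 4P - 50 gives the equilibrium P* = 41, Q* = 114.
Since 51 > 41, the floor is binding.
At P = 51: Qd = 401 - 7·51 = 44 and Qs = 4·51 - 50 = 154.
Surplus = Qs - Qd = 154 - 44 = 110.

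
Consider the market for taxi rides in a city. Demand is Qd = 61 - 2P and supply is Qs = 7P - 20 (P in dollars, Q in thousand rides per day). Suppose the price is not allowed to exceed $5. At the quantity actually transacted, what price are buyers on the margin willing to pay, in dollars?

23

Equilibrium: 61 - 2P = 7P - 20, so 81 = 9P and P* = 9, Q* = 43.
Since 5 < 9, the ceiling is binding.
At P = 5: Qd = 61 - 2·5 = 51 and Qs = 7·5 - 20 = 15.
Only 15 units reach the market. On the demand curve, the marginal buyer's willingness to pay at Q = 15 is (61 - 15)/2 = 23.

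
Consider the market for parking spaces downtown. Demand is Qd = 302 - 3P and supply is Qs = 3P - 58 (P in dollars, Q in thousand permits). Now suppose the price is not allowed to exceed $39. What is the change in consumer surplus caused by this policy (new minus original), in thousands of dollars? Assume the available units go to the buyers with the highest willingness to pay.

In a free market, 302 - 3P = 3P - 58 gives the equilibrium P* = 60, Q* = 122.
Because the ceiling (39) lies below the market-clearing price, it is binding.
At P = 39: Qd = 302 - 3·39 = 185 and Qs = 3·39 - 58 = 59.
Consumer surplus without the control is ½ · (302/3 - 60) · 122 = 7442/3.
With the ceiling, 59 units are sold at 39 (assume they go to the highest-value buyers). The demand price at Q = 59 is 81, so CS = ½ · [(302/3 - 39) + (81 - 39)] · 59 = 18349/6.
Change in consumer surplus = 18349/6 - 7442/3 = 577.5.

577.5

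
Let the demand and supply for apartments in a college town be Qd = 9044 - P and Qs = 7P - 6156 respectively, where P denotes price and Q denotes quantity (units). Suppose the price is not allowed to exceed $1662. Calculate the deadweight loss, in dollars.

In a free market, 9044 - P = 7P - 6156 gives the equilibrium P* = 1900, Q* = 7144.
Since 1662 < 1900, the ceiling is binding.
At P = 1662: Qd = 9044 - 1662 = 7382 and Qs = 7·1662 - 6156 = 5478.
Quantity traded falls to 5478. At Q = 5478 the demand price is 9044 - 5478 = 3566 and the supply price is (6156 + 5478)/7 = 1662.
Deadweight loss = ½ · (3566 - 1662) · (7144 - 5478) = ½ · 1904 · 1666 = 1586032.

1586032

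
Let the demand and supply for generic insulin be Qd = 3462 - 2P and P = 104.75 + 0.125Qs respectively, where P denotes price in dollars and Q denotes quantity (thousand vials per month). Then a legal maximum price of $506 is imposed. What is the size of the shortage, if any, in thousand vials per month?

Rearranging supply gives Qs = 8P - 838. Equilibrium: 3462 - 2P = 8P - 838, so 4300 = 10P and P* = 430, Q* = 2602.
The ceiling of 506 is above the equilibrium price 430, so it is not binding; the market clears at P* = 430, Q* = 2602.
Since the control does not bind, there is no shortage.

0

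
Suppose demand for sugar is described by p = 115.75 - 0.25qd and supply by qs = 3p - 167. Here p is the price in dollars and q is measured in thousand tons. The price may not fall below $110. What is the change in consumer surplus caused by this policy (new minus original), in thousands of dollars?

Rearranging demand gives qd = 463 - 4p. Setting quantity demanded equal to quantity supplied, 463 - 4p = 3p - 167, gives p* = 90 and q* = 103.
Since 110 > 90, the floor is binding.
At p = 110: qd = 463 - 4·110 = 23 and qs = 3·110 - 167 = 163.
Consumer surplus without the control is ½ · (115.75 - 90) · 103 = 1326.125.
With the floor, consumers buy 23 units at 110, so CS = ½ · (115.75 - 110) · 23 = 66.125.
Change in consumer surplus = 66.125 - 1326.125 = -1260.

-1260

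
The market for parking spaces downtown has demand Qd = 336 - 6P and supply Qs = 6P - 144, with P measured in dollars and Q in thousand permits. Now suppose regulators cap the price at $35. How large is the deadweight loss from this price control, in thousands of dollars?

150

Equilibrium: 336 - 6P = 6P - 144, so 480 = 12P and P* = 40, Q* = 96.
Because the ceiling (35) lies below the market-clearing price, it is binding.
At P = 35: Qd = 336 - 6·35 = 126 and Qs = 6·35 - 144 = 66.
Quantity traded falls to 66. At Q = 66 the demand price is (336 - 66)/6 = 45 and the supply price is (144 + 66)/6 = 35.
Deadweight loss = ½ · (45 - 35) · (96 - 66) = ½ · 10 · 30 = 150.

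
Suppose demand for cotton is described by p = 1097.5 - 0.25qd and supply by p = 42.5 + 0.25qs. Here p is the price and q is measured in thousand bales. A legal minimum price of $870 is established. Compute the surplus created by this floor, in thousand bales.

2400

Rearranging demand gives qd = 4390 - 4p; rearranging supply gives qs = 4p - 170. Equilibrium: 4390 - 4p = 4p - 170, so 4560 = 8p and p* = 570, q* = 2110.
Since 870 > 570, the floor is binding.
At p = 870: qd = 4390 - 4·870 = 910 and qs = 4·870 - 170 = 3310.
Surplus = qs - qd = 3310 - 910 = 2400.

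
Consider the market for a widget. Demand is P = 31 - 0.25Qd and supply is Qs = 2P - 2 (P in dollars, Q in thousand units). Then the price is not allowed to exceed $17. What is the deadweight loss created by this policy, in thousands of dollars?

24

Rearranging demand gives Qd = 124 - 4P. Without the control the market clears where 124 - 4P = 2P - 2, i.e. P* = 21 and Q* = 40.
The ceiling of 17 is below the equilibrium price 21, so it binds.
At P = 17: Qd = 124 - 4·17 = 56 and Qs = 2·17 - 2 = 32.
Quantity traded falls to 32. At Q = 32 the demand price is (124 - 32)/4 = 23 and the supply price is (2 + 32)/2 = 17.
Deadweight loss = ½ · (23 - 17) · (40 - 32) = ½ · 6 · 8 = 24.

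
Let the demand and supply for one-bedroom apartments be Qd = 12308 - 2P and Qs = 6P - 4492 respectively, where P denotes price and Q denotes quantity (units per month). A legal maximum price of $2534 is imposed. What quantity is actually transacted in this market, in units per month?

8108

Without the control the market clears where 12308 - 2P = 6P - 4492, i.e. P* = 2100 and Q* = 8108.
Since 2534 is above P* = 2100, the ceiling does not bind and the free-market outcome prevails.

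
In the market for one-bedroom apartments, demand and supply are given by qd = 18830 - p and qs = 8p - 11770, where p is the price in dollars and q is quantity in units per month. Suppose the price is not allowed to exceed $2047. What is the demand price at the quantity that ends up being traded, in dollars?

14224

Equilibrium: 18830 - p = 8p - 11770, so 30600 = 9p and p* = 3400, q* = 15430.
Since 2047 < 3400, the ceiling is binding.
At p = 2047: qd = 18830 - 2047 = 16783 and qs = 8·2047 - 11770 = 4606.
Only 4606 units reach the market. On the demand curve, the marginal buyer's willingness to pay at q = 4606 is (18830 - 4606) = 14224.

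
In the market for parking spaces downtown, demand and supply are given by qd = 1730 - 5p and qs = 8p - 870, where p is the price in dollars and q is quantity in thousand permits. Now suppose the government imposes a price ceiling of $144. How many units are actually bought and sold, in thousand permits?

282

Equilibrium: 1730 - 5p = 8p - 870, so 2600 = 13p and p* = 200, q* = 730.
Since 144 < 200, the ceiling is binding.
At p = 144: qd = 1730 - 5·144 = 1010 and qs = 8·144 - 870 = 282.
The quantity actually transacted is the short side, supply: 282.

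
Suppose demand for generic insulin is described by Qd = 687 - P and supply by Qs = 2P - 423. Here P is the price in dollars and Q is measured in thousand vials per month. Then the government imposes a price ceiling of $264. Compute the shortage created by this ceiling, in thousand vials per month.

318

Without the control the market clears where 687 - P = 2P - 423, i.e. P* = 370 and Q* = 317.
Because the ceiling (264) lies below the market-clearing price, it is binding.
At P = 264: Qd = 687 - 264 = 423 and Qs = 2·264 - 423 = 105.
Shortage = Qd - Qs = 423 - 105 = 318.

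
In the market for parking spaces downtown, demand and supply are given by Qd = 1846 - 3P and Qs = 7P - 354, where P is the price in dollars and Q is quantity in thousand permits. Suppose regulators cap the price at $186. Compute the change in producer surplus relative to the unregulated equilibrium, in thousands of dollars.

-36278

Equilibrium: 1846 - 3P = 7P - 354, so 2200 = 10P and P* = 220, Q* = 1186.
Since 186 < 220, the ceiling is binding.
At P = 186: Qd = 1846 - 3·186 = 1288 and Qs = 7·186 - 354 = 948.
Producer surplus without the control is ½ · (220 - 354/7) · 1186 = 703298/7.
With the ceiling, producers sell 948 units at 186, so PS = ½ · (186 - 354/7) · 948 = 449352/7.
Change in producer surplus = 449352/7 - 703298/7 = -36278.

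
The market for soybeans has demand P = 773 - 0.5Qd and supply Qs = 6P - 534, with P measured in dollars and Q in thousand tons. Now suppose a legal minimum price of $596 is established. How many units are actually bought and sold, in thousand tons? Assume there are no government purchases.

Rearranging demand gives Qd = 1546 - 2P. Setting quantity demanded equal to quantity supplied, 1546 - 2P = 6P - 534, gives P* = 260 and Q* = 1026.
Because the floor (596) lies above the market-clearing price, it is binding.
At P = 596: Qd = 1546 - 2·596 = 354 and Qs = 6·596 - 534 = 3042.
The quantity actually transacted is the short side, demand: 354.

354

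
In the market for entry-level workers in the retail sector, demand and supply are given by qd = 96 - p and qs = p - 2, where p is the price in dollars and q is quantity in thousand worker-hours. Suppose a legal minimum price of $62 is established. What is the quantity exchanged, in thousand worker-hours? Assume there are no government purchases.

34

In a free market, 96 - p = p - 2 gives the equilibrium p* = 49, q* = 47.
Since 62 > 49, the floor is binding.
At p = 62: qd = 96 - 62 = 34 and qs = 62 - 2 = 60.
The quantity actually transacted is the short side, demand: 34.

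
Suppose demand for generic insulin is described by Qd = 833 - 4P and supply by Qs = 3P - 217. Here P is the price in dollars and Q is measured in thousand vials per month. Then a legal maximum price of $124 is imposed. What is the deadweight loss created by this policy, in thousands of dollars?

1774.5

Equilibrium: 833 - 4P = 3P - 217, so 1050 = 7P and P* = 150, Q* = 233.
Because the ceiling (124) lies below the market-clearing price, it is binding.
At P = 124: Qd = 833 - 4·124 = 337 and Qs = 3·124 - 217 = 155.
Quantity traded falls to 155. At Q = 155 the demand price is (833 - 155)/4 = 169.5 and the supply price is (217 + 155)/3 = 124.
Deadweight loss = ½ · (169.5 - 124) · (233 - 155) = ½ · 45.5 · 78 = 1774.5.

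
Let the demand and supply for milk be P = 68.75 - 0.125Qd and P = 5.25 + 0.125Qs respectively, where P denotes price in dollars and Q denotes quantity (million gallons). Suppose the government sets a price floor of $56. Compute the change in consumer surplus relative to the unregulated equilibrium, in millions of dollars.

-3382

Rearranging demand gives Qd = 550 - 8P; rearranging supply gives Qs = 8P - 42. Without the control the market clears where 550 - 8P = 8P - 42, i.e. P* = 37 and Q* = 254.
Since 56 > 37, the floor is binding.
At P = 56: Qd = 550 - 8·56 = 102 and Qs = 8·56 - 42 = 406.
Consumer surplus without the control is ½ · (68.75 - 37) · 254 = 4032.25.
With the floor, consumers buy 102 units at 56, so CS = ½ · (68.75 - 56) · 102 = 650.25.
Change in consumer surplus = 650.25 - 4032.25 = -3382.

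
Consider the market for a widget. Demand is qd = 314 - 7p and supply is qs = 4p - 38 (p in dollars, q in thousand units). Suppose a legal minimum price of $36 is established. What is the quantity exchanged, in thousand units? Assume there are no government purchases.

Equilibrium: 314 - 7p = 4p - 38, so 352 = 11p and p* = 32, q* = 90.
Because the floor (36) lies above the market-clearing price, it is binding.
At p = 36: qd = 314 - 7·36 = 62 and qs = 4·36 - 38 = 106.
The quantity actually transacted is the short side, demand: 62.

62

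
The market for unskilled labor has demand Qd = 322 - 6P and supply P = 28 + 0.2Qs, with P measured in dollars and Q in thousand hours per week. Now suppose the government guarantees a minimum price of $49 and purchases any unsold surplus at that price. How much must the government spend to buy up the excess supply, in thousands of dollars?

Rearranging supply gives Qs = 5P - 140. Without the control the market clears where 322 - 6P = 5P - 140, i.e. P* = 42 and Q* = 70.
Because the floor (49) lies above the market-clearing price, it is binding.
At P = 49: Qd = 322 - 6·49 = 28 and Qs = 5·49 - 140 = 105.
Surplus = Qs - Qd = 77.
Government expenditure = surplus × support price = 77 × 49 = 3773.

3773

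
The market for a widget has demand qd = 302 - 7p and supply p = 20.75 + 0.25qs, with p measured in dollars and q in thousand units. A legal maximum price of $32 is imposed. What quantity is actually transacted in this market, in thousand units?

Rearranging supply gives qs = 4p - 83. Equilibrium: 302 - 7p = 4p - 83, so 385 = 11p and p* = 35, q* = 57.
The ceiling of 32 is below the equilibrium price 35, so it binds.
At p = 32: qd = 302 - 7·32 = 78 and qs = 4·32 - 83 = 45.
The quantity actually transacted is the short side, supply: 45.

45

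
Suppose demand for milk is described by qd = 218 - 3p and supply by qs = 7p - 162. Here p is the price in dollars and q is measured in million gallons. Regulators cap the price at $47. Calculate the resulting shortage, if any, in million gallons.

0

Without the control the market clears where 218 - 3p = 7p - 162, i.e. p* = 38 and q* = 104.
The ceiling of 47 is above the equilibrium price 38, so it is not binding; the market clears at p* = 38, q* = 104.
Since the control does not bind, there is no shortage.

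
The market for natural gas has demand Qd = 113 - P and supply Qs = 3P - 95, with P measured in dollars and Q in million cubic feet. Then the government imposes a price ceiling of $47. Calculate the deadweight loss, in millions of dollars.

Equilibrium: 113 - P = 3P - 95, so 208 = 4P and P* = 52, Q* = 61.
Since 47 < 52, the ceiling is binding.
At P = 47: Qd = 113 - 47 = 66 and Qs = 3·47 - 95 = 46.
Quantity traded falls to 46. At Q = 46 the demand price is 113 - 46 = 67 and the supply price is (95 + 46)/3 = 47.
Deadweight loss = ½ · (67 - 47) · (61 - 46) = ½ · 20 · 15 = 150.

150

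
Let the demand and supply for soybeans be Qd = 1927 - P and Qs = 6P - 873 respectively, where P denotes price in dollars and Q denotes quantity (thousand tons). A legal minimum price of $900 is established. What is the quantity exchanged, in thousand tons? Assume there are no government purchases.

Without the control the market clears where 1927 - P = 6P - 873, i.e. P* = 400 and Q* = 1527.
Because the floor (900) lies above the market-clearing price, it is binding.
At P = 900: Qd = 1927 - 900 = 1027 and Qs = 6·900 - 873 = 4527.
The quantity actually transacted is the short side, demand: 1027.

1027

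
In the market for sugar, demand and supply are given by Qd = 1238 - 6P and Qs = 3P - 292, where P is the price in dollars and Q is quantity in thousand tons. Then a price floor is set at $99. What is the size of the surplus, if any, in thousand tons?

0

Equilibrium: 1238 - 6P = 3P - 292, so 1530 = 9P and P* = 170, Q* = 218.
Since 99 is below P* = 170, the floor does not bind and the free-market outcome prevails.
Since the control does not bind, there is no surplus.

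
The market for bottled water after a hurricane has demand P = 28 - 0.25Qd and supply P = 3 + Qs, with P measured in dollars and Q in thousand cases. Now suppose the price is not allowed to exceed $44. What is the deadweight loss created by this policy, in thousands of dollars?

Rearranging demand gives Qd = 112 - 4P; rearranging supply gives Qs = P - 3. Equilibrium: 112 - 4P = P - 3, so 115 = 5P and P* = 23, Q* = 20.
The ceiling of 44 is above the equilibrium price 23, so it is not binding; the market clears at P* = 23, Q* = 20.
Since the control does not bind, no trades are prevented and deadweight loss is zero.

0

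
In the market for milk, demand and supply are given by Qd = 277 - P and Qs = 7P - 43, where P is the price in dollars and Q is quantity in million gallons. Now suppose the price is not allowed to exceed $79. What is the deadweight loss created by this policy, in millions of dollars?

0

Equilibrium: 277 - P = 7P - 43, so 320 = 8P and P* = 40, Q* = 237.
Since 79 is above P* = 40, the ceiling does not bind and the free-market outcome prevails.
Since the control does not bind, no trades are prevented and deadweight loss is zero.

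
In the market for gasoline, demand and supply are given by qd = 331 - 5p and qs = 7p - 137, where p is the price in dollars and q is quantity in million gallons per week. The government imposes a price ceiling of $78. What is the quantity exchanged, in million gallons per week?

136

Equilibrium: 331 - 5p = 7p - 137, so 468 = 12p and p* = 39, q* = 136.
Since 78 is above p* = 39, the ceiling does not bind and the free-market outcome prevails.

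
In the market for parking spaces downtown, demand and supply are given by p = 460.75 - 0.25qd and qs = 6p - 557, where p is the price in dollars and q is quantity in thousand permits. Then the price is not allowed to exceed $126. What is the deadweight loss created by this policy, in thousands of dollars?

Rearranging demand gives qd = 1843 - 4p. Setting quantity demanded equal to quantity supplied, 1843 - 4p = 6p - 557, gives p* = 240 and q* = 883.
Since 126 < 240, the ceiling is binding.
At p = 126: qd = 1843 - 4·126 = 1339 and qs = 6·126 - 557 = 199.
Quantity traded falls to 199. At q = 199 the demand price is (1843 - 199)/4 = 411 and the supply price is (557 + 199)/6 = 126.
Deadweight loss = ½ · (411 - 126) · (883 - 199) = ½ · 285 · 684 = 97470.

97470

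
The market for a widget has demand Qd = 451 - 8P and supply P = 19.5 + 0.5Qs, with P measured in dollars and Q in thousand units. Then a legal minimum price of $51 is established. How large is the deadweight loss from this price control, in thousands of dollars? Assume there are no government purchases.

80

Rearranging supply gives Qs = 2P - 39. Equilibrium: 451 - 8P = 2P - 39, so 490 = 10P and P* = 49, Q* = 59.
The floor of 51 is above the equilibrium price 49, so it binds.
At P = 51: Qd = 451 - 8·51 = 43 and Qs = 2·51 - 39 = 63.
Quantity traded falls to 43. At Q = 43 the demand price is (451 - 43)/8 = 51 and the supply price is (39 + 43)/2 = 41.
Deadweight loss = ½ · (51 - 41) · (59 - 43) = ½ · 10 · 16 = 80.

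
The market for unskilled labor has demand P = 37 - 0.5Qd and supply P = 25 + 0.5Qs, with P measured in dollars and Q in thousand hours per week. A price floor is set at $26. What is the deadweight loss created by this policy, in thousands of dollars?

Rearranging demand gives Qd = 74 - 2P; rearranging supply gives Qs = 2P - 50. Equilibrium: 74 - 2P = 2P - 50, so 124 = 4P and P* = 31, Q* = 12.
The floor of 26 is below the equilibrium price 31, so it is not binding; the market clears at P* = 31, Q* = 12.
Since the control does not bind, no trades are prevented and deadweight loss is zero.

0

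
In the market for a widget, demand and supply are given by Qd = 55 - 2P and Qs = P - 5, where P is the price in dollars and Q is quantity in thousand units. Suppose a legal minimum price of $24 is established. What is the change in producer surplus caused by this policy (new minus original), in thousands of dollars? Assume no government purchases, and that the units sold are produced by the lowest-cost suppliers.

Setting quantity demanded equal to quantity supplied, 55 - 2P = P - 5, gives P* = 20 and Q* = 15.
The floor of 24 is above the equilibrium price 20, so it binds.
At P = 24: Qd = 55 - 2·24 = 7 and Qs = 24 - 5 = 19.
Producer surplus without the control is ½ · (20 - 5) · 15 = 112.5.
With the floor, 7 units are sold at 24. The supply price at Q = 7 is 12, so PS = ½ · [(24 - 5) + (24 - 12)] · 7 = 108.5.
Change in producer surplus = 108.5 - 112.5 = -4.

-4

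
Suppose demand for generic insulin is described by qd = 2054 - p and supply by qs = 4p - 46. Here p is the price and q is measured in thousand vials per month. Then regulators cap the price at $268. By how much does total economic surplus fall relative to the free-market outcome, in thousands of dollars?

231040

Setting quantity demanded equal to quantity supplied, 2054 - p = 4p - 46, gives p* = 420 and q* = 1634.
Because the ceiling (268) lies below the market-clearing price, it is binding.
At p = 268: qd = 2054 - 268 = 1786 and qs = 4·268 - 46 = 1026.
Quantity traded falls to 1026. At q = 1026 the demand price is 2054 - 1026 = 1028 and the supply price is (46 + 1026)/4 = 268.
Deadweight loss = ½ · (1028 - 268) · (1634 - 1026) = ½ · 760 · 608 = 231040.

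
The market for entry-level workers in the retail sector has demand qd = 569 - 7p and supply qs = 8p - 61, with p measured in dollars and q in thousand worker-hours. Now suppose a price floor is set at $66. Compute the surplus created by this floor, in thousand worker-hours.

360

Equilibrium: 569 - 7p = 8p - 61, so 630 = 15p and p* = 42, q* = 275.
Since 66 > 42, the floor is binding.
At p = 66: qd = 569 - 7·66 = 107 and qs = 8·66 - 61 = 467.
Surplus = qs - qd = 467 - 107 = 360.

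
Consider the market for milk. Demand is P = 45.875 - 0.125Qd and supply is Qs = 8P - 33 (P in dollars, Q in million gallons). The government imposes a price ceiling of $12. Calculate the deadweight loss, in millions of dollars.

Rearranging demand gives Qd = 367 - 8P. Equilibrium: 367 - 8P = 8P - 33, so 400 = 16P and P* = 25, Q* = 167.
Because the ceiling (12) lies below the market-clearing price, it is binding.
At P = 12: Qd = 367 - 8·12 = 271 and Qs = 8·12 - 33 = 63.
Quantity traded falls to 63. At Q = 63 the demand price is (367 - 63)/8 = 38 and the supply price is (33 + 63)/8 = 12.
Deadweight loss = ½ · (38 - 12) · (167 - 63) = ½ · 26 · 104 = 1352.

1352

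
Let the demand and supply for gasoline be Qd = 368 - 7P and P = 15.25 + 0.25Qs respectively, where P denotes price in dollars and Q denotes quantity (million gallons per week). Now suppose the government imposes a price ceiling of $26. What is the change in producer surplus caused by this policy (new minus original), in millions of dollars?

Rearranging supply gives Qs = 4P - 61. Equilibrium: 368 - 7P = 4P - 61, so 429 = 11P and P* = 39, Q* = 95.
The ceiling of 26 is below the equilibrium price 39, so it binds.
At P = 26: Qd = 368 - 7·26 = 186 and Qs = 4·26 - 61 = 43.
Producer surplus without the control is ½ · (39 - 15.25) · 95 = 1128.125.
With the ceiling, producers sell 43 units at 26, so PS = ½ · (26 - 15.25) · 43 = 231.125.
Change in producer surplus = 231.125 - 1128.125 = -897.

-897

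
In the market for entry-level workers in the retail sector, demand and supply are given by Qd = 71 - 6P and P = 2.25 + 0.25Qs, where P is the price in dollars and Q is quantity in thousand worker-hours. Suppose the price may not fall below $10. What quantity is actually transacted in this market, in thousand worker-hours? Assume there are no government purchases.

Rearranging supply gives Qs = 4P - 9. Setting quantity demanded equal to quantity supplied, 71 - 6P = 4P - 9, gives P* = 8 and Q* = 23.
The floor of 10 is above the equilibrium price 8, so it binds.
At P = 10: Qd = 71 - 6·10 = 11 and Qs = 4·10 - 9 = 31.
The quantity actually transacted is the short side, demand: 11.

11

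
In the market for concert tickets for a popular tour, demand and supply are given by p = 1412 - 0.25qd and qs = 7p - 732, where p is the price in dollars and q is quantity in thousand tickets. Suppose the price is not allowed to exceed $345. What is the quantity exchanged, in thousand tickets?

Rearranging demand gives qd = 5648 - 4p. Without the control the market clears where 5648 - 4p = 7p - 732, i.e. p* = 580 and q* = 3328.
Since 345 < 580, the ceiling is binding.
At p = 345: qd = 5648 - 4·345 = 4268 and qs = 7·345 - 732 = 1683.
The quantity actually transacted is the short side, supply: 1683.

1683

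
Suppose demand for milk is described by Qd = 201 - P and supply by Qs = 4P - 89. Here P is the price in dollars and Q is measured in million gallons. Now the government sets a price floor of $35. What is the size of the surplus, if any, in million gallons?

0

Setting quantity demanded equal to quantity supplied, 201 - P = 4P - 89, gives P* = 58 and Q* = 143.
The floor of 35 is below the equilibrium price 58, so it is not binding; the market clears at P* = 58, Q* = 143.
Since the control does not bind, there is no surplus.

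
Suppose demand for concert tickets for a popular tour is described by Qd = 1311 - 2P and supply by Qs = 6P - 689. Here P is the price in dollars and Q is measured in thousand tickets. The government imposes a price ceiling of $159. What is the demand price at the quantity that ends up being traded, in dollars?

Equilibrium: 1311 - 2P = 6P - 689, so 2000 = 8P and P* = 250, Q* = 811.
The ceiling of 159 is below the equilibrium price 250, so it binds.
At P = 159: Qd = 1311 - 2·159 = 993 and Qs = 6·159 - 689 = 265.
Only 265 units reach the market. On the demand curve, the marginal buyer's willingness to pay at Q = 265 is (1311 - 265)/2 = 523.

523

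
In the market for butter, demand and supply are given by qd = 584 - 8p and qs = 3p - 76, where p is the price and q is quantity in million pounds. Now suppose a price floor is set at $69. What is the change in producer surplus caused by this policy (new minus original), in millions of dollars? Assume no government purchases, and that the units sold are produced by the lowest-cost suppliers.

In a free market, 584 - 8p = 3p - 76 gives the equilibrium p* = 60, q* = 104.
Because the floor (69) lies above the market-clearing price, it is binding.
At p = 69: qd = 584 - 8·69 = 32 and qs = 3·69 - 76 = 131.
Producer surplus without the control is ½ · (60 - 76/3) · 104 = 5408/3.
With the floor, 32 units are sold at 69. The supply price at q = 32 is 36, so PS = ½ · [(69 - 76/3) + (69 - 36)] · 32 = 3680/3.
Change in producer surplus = 3680/3 - 5408/3 = -576.

-576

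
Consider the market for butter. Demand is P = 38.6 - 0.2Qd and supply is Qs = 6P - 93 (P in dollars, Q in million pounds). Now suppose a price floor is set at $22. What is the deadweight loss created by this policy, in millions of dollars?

0

Rearranging demand gives Qd = 193 - 5P. In a free market, 193 - 5P = 6P - 93 gives the equilibrium P* = 26, Q* = 63.
Since 22 is below P* = 26, the floor does not bind and the free-market outcome prevails.
Since the control does not bind, no trades are prevented and deadweight loss is zero.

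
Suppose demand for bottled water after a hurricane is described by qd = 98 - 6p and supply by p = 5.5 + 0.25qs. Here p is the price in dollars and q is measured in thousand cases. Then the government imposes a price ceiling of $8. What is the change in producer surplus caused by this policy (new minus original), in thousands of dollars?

-72

Rearranging supply gives qs = 4p - 22. In a free market, 98 - 6p = 4p - 22 gives the equilibrium p* = 12, q* = 26.
The ceiling of 8 is below the equilibrium price 12, so it binds.
At p = 8: qd = 98 - 6·8 = 50 and qs = 4·8 - 22 = 10.
Producer surplus without the control is ½ · (12 - 5.5) · 26 = 84.5.
With the ceiling, producers sell 10 units at 8, so PS = ½ · (8 - 5.5) · 10 = 12.5.
Change in producer surplus = 12.5 - 84.5 = -72.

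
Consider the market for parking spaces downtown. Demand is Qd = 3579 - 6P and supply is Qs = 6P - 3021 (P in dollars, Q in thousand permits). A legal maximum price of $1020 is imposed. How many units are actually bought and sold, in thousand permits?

279

Without the control the market clears where 3579 - 6P = 6P - 3021, i.e. P* = 550 and Q* = 279.
Since 1020 is above P* = 550, the ceiling does not bind and the free-market outcome prevails.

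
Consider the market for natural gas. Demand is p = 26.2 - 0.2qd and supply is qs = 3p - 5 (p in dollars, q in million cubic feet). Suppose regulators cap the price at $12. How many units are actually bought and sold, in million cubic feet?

31

Rearranging demand gives qd = 131 - 5p. Equilibrium: 131 - 5p = 3p - 5, so 136 = 8p and p* = 17, q* = 46.
The ceiling of 12 is below the equilibrium price 17, so it binds.
At p = 12: qd = 131 - 5·12 = 71 and qs = 3·12 - 5 = 31.
The quantity actually transacted is the short side, supply: 31.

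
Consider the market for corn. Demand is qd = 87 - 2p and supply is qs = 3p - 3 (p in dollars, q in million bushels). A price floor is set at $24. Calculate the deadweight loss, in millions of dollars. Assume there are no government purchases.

Setting quantity demanded equal to quantity supplied, 87 - 2p = 3p - 3, gives p* = 18 and q* = 51.
Because the floor (24) lies above the market-clearing price, it is binding.
At p = 24: qd = 87 - 2·24 = 39 and qs = 3·24 - 3 = 69.
Quantity traded falls to 39. At q = 39 the demand price is (87 - 39)/2 = 24 and the supply price is (3 + 39)/3 = 14.
Deadweight loss = ½ · (24 - 14) · (51 - 39) = ½ · 10 · 12 = 60.

60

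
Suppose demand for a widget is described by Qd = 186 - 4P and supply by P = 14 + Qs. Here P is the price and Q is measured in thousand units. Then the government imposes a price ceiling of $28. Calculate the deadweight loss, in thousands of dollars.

90

Rearranging supply gives Qs = P - 14. Without the control the market clears where 186 - 4P = P - 14, i.e. P* = 40 and Q* = 26.
The ceiling of 28 is below the equilibrium price 40, so it binds.
At P = 28: Qd = 186 - 4·28 = 74 and Qs = 28 - 14 = 14.
Quantity traded falls to 14. At Q = 14 the demand price is (186 - 14)/4 = 43 and the supply price is 14 + 14 = 28.
Deadweight loss = ½ · (43 - 28) · (26 - 14) = ½ · 15 · 12 = 90.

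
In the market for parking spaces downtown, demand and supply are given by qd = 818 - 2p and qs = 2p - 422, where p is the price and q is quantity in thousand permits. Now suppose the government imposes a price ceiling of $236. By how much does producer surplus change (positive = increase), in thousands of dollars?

Without the control the market clears where 818 - 2p = 2p - 422, i.e. p* = 310 and q* = 198.
The ceiling of 236 is below the equilibrium price 310, so it binds.
At p = 236: qd = 818 - 2·236 = 346 and qs = 2·236 - 422 = 50.
Producer surplus without the control is ½ · (310 - 211) · 198 = 9801.
With the ceiling, producers sell 50 units at 236, so PS = ½ · (236 - 211) · 50 = 625.
Change in producer surplus = 625 - 9801 = -9176.

-9176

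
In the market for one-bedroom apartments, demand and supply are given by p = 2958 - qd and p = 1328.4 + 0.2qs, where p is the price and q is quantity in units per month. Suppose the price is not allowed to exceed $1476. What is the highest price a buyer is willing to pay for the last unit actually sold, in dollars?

Rearranging demand gives qd = 2958 - p; rearranging supply gives qs = 5p - 6642. Without the control the market clears where 2958 - p = 5p - 6642, i.e. p* = 1600 and q* = 1358.
Because the ceiling (1476) lies below the market-clearing price, it is binding.
At p = 1476: qd = 2958 - 1476 = 1482 and qs = 5·1476 - 6642 = 738.
Only 738 units reach the market. On the demand curve, the marginal buyer's willingness to pay at q = 738 is (2958 - 738) = 2220.

2220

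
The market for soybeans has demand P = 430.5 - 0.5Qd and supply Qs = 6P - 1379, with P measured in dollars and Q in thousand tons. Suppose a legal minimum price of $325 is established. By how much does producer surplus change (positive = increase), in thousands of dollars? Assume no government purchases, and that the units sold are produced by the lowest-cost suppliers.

Rearranging demand gives Qd = 861 - 2P. Without the control the market clears where 861 - 2P = 6P - 1379, i.e. P* = 280 and Q* = 301.
Since 325 > 280, the floor is binding.
At P = 325: Qd = 861 - 2·325 = 211 and Qs = 6·325 - 1379 = 571.
Producer surplus without the control is ½ · (280 - 1379/6) · 301 = 90601/12.
With the floor, 211 units are sold at 325. The supply price at Q = 211 is 265, so PS = ½ · [(325 - 1379/6) + (325 - 265)] · 211 = 196441/12.
Change in producer surplus = 196441/12 - 90601/12 = 8820.

8820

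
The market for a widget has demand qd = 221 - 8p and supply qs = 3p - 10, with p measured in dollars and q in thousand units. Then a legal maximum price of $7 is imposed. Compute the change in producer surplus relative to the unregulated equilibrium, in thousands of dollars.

Equilibrium: 221 - 8p = 3p - 10, so 231 = 11p and p* = 21, q* = 53.
The ceiling of 7 is below the equilibrium price 21, so it binds.
At p = 7: qd = 221 - 8·7 = 165 and qs = 3·7 - 10 = 11.
Producer surplus without the control is ½ · (21 - 10/3) · 53 = 2809/6.
With the ceiling, producers sell 11 units at 7, so PS = ½ · (7 - 10/3) · 11 = 121/6.
Change in producer surplus = 121/6 - 2809/6 = -448.

-448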